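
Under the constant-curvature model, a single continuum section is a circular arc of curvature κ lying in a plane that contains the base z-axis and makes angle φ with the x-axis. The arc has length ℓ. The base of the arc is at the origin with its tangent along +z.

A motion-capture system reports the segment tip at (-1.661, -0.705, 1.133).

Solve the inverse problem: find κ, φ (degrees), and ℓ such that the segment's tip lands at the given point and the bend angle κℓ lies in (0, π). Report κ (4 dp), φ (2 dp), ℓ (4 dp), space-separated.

ρ = √(x²+y²) = √(-1.661² + -0.705²) = 1.80442
φ = atan2(y, x) mod 360° = atan2(-0.705, -1.661) = 202.9985°
|p|² = ρ² + z² = 1.80442² + 1.133² = 4.53964
κ = 2ρ / |p|² = 2×1.80442 / 4.53964 = 0.79496
θ = 2·atan2(ρ, z) = 2·atan2(1.80442, 1.133) = 2.02023 rad
ℓ = θ/κ = 2.02023/0.79496 = 2.54128

0.7950 203.00 2.5413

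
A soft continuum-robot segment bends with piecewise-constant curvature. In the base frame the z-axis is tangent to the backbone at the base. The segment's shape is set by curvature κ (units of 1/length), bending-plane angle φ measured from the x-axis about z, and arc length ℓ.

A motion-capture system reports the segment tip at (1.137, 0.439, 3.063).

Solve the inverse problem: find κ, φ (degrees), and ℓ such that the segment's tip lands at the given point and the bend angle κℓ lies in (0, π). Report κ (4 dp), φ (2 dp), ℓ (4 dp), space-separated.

ρ = √(x²+y²) = √(1.137² + 0.439²) = 1.21881
φ = atan2(y, x) mod 360° = atan2(0.439, 1.137) = 21.1118°
|p|² = ρ² + z² = 1.21881² + 3.063² = 10.86746
κ = 2ρ / |p|² = 2×1.21881 / 10.86746 = 0.22430
θ = 2·atan2(ρ, z) = 2·atan2(1.21881, 3.063) = 0.75741 rad
ℓ = θ/κ = 0.75741/0.22430 = 3.37672

0.2243 21.11 3.3767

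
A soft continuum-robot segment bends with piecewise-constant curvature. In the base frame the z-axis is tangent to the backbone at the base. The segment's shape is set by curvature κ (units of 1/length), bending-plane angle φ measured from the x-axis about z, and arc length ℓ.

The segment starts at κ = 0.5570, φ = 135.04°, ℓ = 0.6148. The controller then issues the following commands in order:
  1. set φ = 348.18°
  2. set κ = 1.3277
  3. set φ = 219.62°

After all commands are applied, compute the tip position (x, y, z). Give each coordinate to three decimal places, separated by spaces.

initial: κ=0.5570, φ=135.04°, ℓ=0.6148
cmd 1: set φ=348.18° → (κ,φ,ℓ)=(0.5570,348.18°,0.6148) → tip=(0.1020,-0.0214,0.6029)
cmd 2: set κ=1.3277 → (κ,φ,ℓ)=(1.3277,348.18°,0.6148) → tip=(0.2323,-0.0486,0.5488)
cmd 3: set φ=219.62° → (κ,φ,ℓ)=(1.3277,219.62°,0.6148) → tip=(-0.1828,-0.1513,0.5488)

-0.183 -0.151 0.549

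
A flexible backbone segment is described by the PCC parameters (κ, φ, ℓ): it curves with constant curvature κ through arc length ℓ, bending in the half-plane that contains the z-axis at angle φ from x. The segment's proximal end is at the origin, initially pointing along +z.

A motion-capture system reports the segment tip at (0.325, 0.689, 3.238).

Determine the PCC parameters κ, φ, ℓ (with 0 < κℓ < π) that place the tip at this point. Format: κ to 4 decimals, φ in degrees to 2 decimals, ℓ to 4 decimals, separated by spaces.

0.1377 64.75 3.3562

ρ = √(x²+y²) = √(0.325² + 0.689²) = 0.76180
φ = atan2(y, x) mod 360° = atan2(0.689, 0.325) = 64.7468°
|p|² = ρ² + z² = 0.76180² + 3.238² = 11.06499
κ = 2ρ / |p|² = 2×0.76180 / 11.06499 = 0.13770
θ = 2·atan2(ρ, z) = 2·atan2(0.76180, 3.238) = 0.46214 rad
ℓ = θ/κ = 0.46214/0.13770 = 3.35619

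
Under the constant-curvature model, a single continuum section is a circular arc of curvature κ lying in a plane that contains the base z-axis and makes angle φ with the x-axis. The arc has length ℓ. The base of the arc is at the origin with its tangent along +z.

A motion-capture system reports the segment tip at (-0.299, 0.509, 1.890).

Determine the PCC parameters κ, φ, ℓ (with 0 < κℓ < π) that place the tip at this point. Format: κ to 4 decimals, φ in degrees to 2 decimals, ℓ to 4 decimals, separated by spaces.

ρ = √(x²+y²) = √(-0.299² + 0.509²) = 0.59032
φ = atan2(y, x) mod 360° = atan2(0.509, -0.299) = 120.4311°
|p|² = ρ² + z² = 0.59032² + 1.890² = 3.92058
κ = 2ρ / |p|² = 2×0.59032 / 3.92058 = 0.30114
θ = 2·atan2(ρ, z) = 2·atan2(0.59032, 1.890) = 0.60548 rad
ℓ = θ/κ = 0.60548/0.30114 = 2.01062

0.3011 120.43 2.0106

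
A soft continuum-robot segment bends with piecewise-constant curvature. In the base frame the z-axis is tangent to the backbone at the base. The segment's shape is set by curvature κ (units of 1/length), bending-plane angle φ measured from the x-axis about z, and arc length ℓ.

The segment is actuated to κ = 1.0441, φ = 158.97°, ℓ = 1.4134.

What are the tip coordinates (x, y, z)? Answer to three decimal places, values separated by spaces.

θ = κ·ℓ = 1.0441 × 1.4134 = 1.47573 rad
ρ = (1 − cos θ)/κ = (1 − 0.09492)/1.0441 = 0.86685
z = sin θ / κ = 0.99548/1.0441 = 0.95344
x = ρ cos φ = 0.86685 × cos(158.97°) = -0.80911
y = ρ sin φ = 0.86685 × sin(158.97°) = 0.31107

-0.809 0.311 0.953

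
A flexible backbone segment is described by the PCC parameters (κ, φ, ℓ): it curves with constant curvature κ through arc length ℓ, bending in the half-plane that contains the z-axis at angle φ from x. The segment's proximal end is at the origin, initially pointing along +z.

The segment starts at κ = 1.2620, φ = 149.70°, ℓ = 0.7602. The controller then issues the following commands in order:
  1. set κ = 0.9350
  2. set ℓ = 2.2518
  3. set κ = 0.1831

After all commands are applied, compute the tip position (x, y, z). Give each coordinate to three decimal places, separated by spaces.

initial: κ=1.2620, φ=149.70°, ℓ=0.7602
cmd 1: set κ=0.9350 → (κ,φ,ℓ)=(0.9350,149.70°,0.7602) → tip=(-0.2236,0.1307,0.6978)
cmd 2: set ℓ=2.2518 → (κ,φ,ℓ)=(0.9350,149.70°,2.2518) → tip=(-1.3939,0.8145,0.9203)
cmd 3: set κ=0.1831 → (κ,φ,ℓ)=(0.1831,149.70°,2.2518) → tip=(-0.3952,0.2309,2.1885)

-0.395 0.231 2.189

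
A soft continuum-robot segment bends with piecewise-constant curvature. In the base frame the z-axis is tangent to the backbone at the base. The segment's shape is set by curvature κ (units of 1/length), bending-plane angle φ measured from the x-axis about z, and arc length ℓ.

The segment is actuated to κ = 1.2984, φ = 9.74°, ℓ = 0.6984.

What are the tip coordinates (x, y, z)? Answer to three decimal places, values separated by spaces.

θ = κ·ℓ = 1.2984 × 0.6984 = 0.90680 rad
ρ = (1 − cos θ)/κ = (1 − 0.61627)/1.2984 = 0.29554
z = sin θ / κ = 0.78754/1.2984 = 0.60654
x = ρ cos φ = 0.29554 × cos(9.74°) = 0.29128
y = ρ sin φ = 0.29554 × sin(9.74°) = 0.05000

0.291 0.050 0.607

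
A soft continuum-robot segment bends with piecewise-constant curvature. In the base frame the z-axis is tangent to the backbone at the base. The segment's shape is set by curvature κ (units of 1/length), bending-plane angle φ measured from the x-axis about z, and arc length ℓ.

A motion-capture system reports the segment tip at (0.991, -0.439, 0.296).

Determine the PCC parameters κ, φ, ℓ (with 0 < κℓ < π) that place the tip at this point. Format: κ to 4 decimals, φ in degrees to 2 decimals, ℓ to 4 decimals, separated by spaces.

ρ = √(x²+y²) = √(0.991² + -0.439²) = 1.08388
φ = atan2(y, x) mod 360° = atan2(-0.439, 0.991) = 336.1073°
|p|² = ρ² + z² = 1.08388² + 0.296² = 1.26242
κ = 2ρ / |p|² = 2×1.08388 / 1.26242 = 1.71715
θ = 2·atan2(ρ, z) = 2·atan2(1.08388, 0.296) = 2.60841 rad
ℓ = θ/κ = 2.60841/1.71715 = 1.51903

1.7172 336.11 1.5190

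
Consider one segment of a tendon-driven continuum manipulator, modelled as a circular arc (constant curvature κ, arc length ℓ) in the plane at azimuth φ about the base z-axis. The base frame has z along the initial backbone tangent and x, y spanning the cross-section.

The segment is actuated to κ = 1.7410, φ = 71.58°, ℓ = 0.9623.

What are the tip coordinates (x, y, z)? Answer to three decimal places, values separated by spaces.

0.200 0.602 0.571

θ = κ·ℓ = 1.7410 × 0.9623 = 1.67536 rad
ρ = (1 − cos θ)/κ = (1 − -0.10438)/1.7410 = 0.63434
z = sin θ / κ = 0.99454/1.7410 = 0.57125
x = ρ cos φ = 0.63434 × cos(71.58°) = 0.20044
y = ρ sin φ = 0.63434 × sin(71.58°) = 0.60184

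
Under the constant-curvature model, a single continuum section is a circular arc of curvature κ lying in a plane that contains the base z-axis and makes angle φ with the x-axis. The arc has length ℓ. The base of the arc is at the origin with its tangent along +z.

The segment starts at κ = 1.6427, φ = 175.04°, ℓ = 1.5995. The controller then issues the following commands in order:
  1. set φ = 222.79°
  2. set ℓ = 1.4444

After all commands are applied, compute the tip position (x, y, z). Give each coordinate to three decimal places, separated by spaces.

-0.768 -0.711 0.423

initial: κ=1.6427, φ=175.04°, ℓ=1.5995
cmd 1: set φ=222.79° → (κ,φ,ℓ)=(1.6427,222.79°,1.5995) → tip=(-0.8357,-0.7736,0.2994)
cmd 2: set ℓ=1.4444 → (κ,φ,ℓ)=(1.6427,222.79°,1.4444) → tip=(-0.7678,-0.7107,0.4233)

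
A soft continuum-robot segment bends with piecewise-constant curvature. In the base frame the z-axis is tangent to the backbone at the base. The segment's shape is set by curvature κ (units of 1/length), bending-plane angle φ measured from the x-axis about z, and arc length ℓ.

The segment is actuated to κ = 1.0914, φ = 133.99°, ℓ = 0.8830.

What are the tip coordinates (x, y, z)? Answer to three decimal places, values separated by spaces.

-0.273 0.283 0.753

θ = κ·ℓ = 1.0914 × 0.8830 = 0.96371 rad
ρ = (1 − cos θ)/κ = (1 − 0.57048)/1.0914 = 0.39355
z = sin θ / κ = 0.82131/1.0914 = 0.75253
x = ρ cos φ = 0.39355 × cos(133.99°) = -0.27333
y = ρ sin φ = 0.39355 × sin(133.99°) = 0.28314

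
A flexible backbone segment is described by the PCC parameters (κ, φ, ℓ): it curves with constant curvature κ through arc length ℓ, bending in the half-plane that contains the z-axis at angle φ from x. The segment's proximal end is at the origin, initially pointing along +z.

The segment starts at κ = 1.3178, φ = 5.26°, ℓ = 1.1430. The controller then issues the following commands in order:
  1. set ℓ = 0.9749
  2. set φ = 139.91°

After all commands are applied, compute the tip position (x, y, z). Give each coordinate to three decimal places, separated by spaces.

initial: κ=1.3178, φ=5.26°, ℓ=1.1430
cmd 1: set ℓ=0.9749 → (κ,φ,ℓ)=(1.3178,5.26°,0.9749) → tip=(0.5424,0.0499,0.7280)
cmd 2: set φ=139.91° → (κ,φ,ℓ)=(1.3178,139.91°,0.9749) → tip=(-0.4167,0.3508,0.7280)

-0.417 0.351 0.728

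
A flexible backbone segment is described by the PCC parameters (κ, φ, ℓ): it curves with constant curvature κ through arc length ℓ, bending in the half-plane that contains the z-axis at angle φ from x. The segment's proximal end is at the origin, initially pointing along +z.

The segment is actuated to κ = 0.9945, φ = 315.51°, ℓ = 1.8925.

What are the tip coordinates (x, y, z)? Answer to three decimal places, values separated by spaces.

0.937 -0.920 0.957

θ = κ·ℓ = 0.9945 × 1.8925 = 1.88209 rad
ρ = (1 − cos θ)/κ = (1 − -0.30629)/0.9945 = 1.31352
z = sin θ / κ = 0.95194/0.9945 = 0.95720
x = ρ cos φ = 1.31352 × cos(315.51°) = 0.93703
y = ρ sin φ = 1.31352 × sin(315.51°) = -0.92049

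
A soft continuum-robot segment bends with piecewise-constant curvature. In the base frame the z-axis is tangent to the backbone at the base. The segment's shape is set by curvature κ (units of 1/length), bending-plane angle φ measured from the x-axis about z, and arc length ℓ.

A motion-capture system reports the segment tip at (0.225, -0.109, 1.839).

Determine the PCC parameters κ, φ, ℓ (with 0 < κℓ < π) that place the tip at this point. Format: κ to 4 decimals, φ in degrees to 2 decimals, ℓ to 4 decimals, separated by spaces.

ρ = √(x²+y²) = √(0.225² + -0.109²) = 0.25001
φ = atan2(y, x) mod 360° = atan2(-0.109, 0.225) = 334.1524°
|p|² = ρ² + z² = 0.25001² + 1.839² = 3.44443
κ = 2ρ / |p|² = 2×0.25001 / 3.44443 = 0.14517
θ = 2·atan2(ρ, z) = 2·atan2(0.25001, 1.839) = 0.27024 rad
ℓ = θ/κ = 0.27024/0.14517 = 1.86158

0.1452 334.15 1.8616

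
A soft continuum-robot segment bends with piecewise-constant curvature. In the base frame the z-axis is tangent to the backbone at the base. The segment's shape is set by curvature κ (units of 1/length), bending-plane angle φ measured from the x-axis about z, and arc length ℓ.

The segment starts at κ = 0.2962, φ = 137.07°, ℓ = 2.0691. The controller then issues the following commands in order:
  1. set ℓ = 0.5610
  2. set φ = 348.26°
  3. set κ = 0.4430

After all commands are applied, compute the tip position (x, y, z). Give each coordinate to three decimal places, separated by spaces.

0.068 -0.014 0.555

initial: κ=0.2962, φ=137.07°, ℓ=2.0691
cmd 1: set ℓ=0.5610 → (κ,φ,ℓ)=(0.2962,137.07°,0.5610) → tip=(-0.0340,0.0317,0.5584)
cmd 2: set φ=348.26° → (κ,φ,ℓ)=(0.2962,348.26°,0.5610) → tip=(0.0455,-0.0095,0.5584)
cmd 3: set κ=0.4430 → (κ,φ,ℓ)=(0.4430,348.26°,0.5610) → tip=(0.0679,-0.0141,0.5552)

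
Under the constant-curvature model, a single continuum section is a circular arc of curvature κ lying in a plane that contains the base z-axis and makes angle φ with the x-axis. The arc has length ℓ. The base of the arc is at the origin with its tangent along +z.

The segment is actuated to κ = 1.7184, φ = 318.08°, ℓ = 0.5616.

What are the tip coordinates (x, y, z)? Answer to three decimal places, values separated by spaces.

θ = κ·ℓ = 1.7184 × 0.5616 = 0.96505 rad
ρ = (1 − cos θ)/κ = (1 − 0.56937)/1.7184 = 0.25060
z = sin θ / κ = 0.82208/1.7184 = 0.47840
x = ρ cos φ = 0.25060 × cos(318.08°) = 0.18646
y = ρ sin φ = 0.25060 × sin(318.08°) = -0.16742

0.186 -0.167 0.478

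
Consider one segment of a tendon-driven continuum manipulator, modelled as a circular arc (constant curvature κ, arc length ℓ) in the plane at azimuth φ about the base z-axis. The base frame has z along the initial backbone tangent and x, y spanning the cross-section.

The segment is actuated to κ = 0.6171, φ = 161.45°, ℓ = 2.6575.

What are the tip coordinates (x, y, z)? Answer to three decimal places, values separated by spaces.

-1.642 0.551 1.617

θ = κ·ℓ = 0.6171 × 2.6575 = 1.63994 rad
ρ = (1 − cos θ)/κ = (1 − -0.06909)/0.6171 = 1.73245
z = sin θ / κ = 0.99761/0.6171 = 1.61661
x = ρ cos φ = 1.73245 × cos(161.45°) = -1.64244
y = ρ sin φ = 1.73245 × sin(161.45°) = 0.55115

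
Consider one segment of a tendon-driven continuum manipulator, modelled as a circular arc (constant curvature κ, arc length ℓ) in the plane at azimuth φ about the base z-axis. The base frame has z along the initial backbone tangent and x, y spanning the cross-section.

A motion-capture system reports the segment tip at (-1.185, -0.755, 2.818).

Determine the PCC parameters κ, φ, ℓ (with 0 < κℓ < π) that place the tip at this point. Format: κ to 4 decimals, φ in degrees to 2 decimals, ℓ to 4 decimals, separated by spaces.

0.2834 212.50 3.2640

ρ = √(x²+y²) = √(-1.185² + -0.755²) = 1.40508
φ = atan2(y, x) mod 360° = atan2(-0.755, -1.185) = 212.5025°
|p|² = ρ² + z² = 1.40508² + 2.818² = 9.91537
κ = 2ρ / |p|² = 2×1.40508 / 9.91537 = 0.28341
θ = 2·atan2(ρ, z) = 2·atan2(1.40508, 2.818) = 0.92507 rad
ℓ = θ/κ = 0.92507/0.28341 = 3.26401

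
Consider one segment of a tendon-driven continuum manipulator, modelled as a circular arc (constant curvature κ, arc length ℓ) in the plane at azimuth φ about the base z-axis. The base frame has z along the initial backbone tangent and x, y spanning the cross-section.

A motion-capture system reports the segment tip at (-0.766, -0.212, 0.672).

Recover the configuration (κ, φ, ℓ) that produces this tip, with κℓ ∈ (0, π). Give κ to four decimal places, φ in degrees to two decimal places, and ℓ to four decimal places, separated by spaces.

1.4674 195.47 1.1843

ρ = √(x²+y²) = √(-0.766² + -0.212²) = 0.79480
φ = atan2(y, x) mod 360° = atan2(-0.212, -0.766) = 195.4701°
|p|² = ρ² + z² = 0.79480² + 0.672² = 1.08328
κ = 2ρ / |p|² = 2×0.79480 / 1.08328 = 1.46738
θ = 2·atan2(ρ, z) = 2·atan2(0.79480, 0.672) = 1.73784 rad
ℓ = θ/κ = 1.73784/1.46738 = 1.18431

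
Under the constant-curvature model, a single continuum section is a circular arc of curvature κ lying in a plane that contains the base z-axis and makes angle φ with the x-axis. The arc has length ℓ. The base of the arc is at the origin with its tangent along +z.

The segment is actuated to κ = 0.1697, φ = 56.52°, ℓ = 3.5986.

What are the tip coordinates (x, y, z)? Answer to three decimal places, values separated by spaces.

0.588 0.888 3.379

θ = κ·ℓ = 0.1697 × 3.5986 = 0.61068 rad
ρ = (1 − cos θ)/κ = (1 − 0.81926)/0.1697 = 1.06507
z = sin θ / κ = 0.57343/0.1697 = 3.37906
x = ρ cos φ = 1.06507 × cos(56.52°) = 0.58754
y = ρ sin φ = 1.06507 × sin(56.52°) = 0.88836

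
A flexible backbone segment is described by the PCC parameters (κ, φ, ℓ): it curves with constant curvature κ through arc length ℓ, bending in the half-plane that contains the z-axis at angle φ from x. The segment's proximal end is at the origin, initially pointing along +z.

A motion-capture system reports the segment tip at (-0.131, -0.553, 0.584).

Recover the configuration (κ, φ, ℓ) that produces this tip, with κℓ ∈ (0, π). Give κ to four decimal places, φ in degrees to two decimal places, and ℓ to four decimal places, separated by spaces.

ρ = √(x²+y²) = √(-0.131² + -0.553²) = 0.56830
φ = atan2(y, x) mod 360° = atan2(-0.553, -0.131) = 256.6729°
|p|² = ρ² + z² = 0.56830² + 0.584² = 0.66403
κ = 2ρ / |p|² = 2×0.56830 / 0.66403 = 1.71169
θ = 2·atan2(ρ, z) = 2·atan2(0.56830, 0.584) = 1.54356 rad
ℓ = θ/κ = 1.54356/1.71169 = 0.90177

1.7117 256.67 0.9018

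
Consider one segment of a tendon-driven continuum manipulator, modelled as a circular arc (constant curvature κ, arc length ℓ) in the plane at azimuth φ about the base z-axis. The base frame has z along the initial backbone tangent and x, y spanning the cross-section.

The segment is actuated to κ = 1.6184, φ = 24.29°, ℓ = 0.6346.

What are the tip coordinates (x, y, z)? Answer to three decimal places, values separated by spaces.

0.272 0.123 0.529

θ = κ·ℓ = 1.6184 × 0.6346 = 1.02704 rad
ρ = (1 − cos θ)/κ = (1 − 0.51736)/1.6184 = 0.29822
z = sin θ / κ = 0.85577/1.6184 = 0.52878
x = ρ cos φ = 0.29822 × cos(24.29°) = 0.27182
y = ρ sin φ = 0.29822 × sin(24.29°) = 0.12268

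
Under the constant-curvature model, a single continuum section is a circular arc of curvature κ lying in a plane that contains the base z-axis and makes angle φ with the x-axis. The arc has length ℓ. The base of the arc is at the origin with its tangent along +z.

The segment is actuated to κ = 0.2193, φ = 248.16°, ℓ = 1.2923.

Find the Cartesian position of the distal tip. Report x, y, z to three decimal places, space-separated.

-0.068 -0.169 1.275

θ = κ·ℓ = 0.2193 × 1.2923 = 0.28340 rad
ρ = (1 − cos θ)/κ = (1 − 0.96011)/0.2193 = 0.18190
z = sin θ / κ = 0.27962/0.2193 = 1.27507
x = ρ cos φ = 0.18190 × cos(248.16°) = -0.06767
y = ρ sin φ = 0.18190 × sin(248.16°) = -0.16884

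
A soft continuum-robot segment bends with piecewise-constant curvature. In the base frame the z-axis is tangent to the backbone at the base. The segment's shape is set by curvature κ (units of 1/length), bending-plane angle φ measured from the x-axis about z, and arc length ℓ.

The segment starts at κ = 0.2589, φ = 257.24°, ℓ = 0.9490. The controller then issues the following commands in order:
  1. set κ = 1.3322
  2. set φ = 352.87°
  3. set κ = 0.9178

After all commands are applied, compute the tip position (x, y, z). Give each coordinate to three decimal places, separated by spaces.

initial: κ=0.2589, φ=257.24°, ℓ=0.9490
cmd 1: set κ=1.3322 → (κ,φ,ℓ)=(1.3322,257.24°,0.9490) → tip=(-0.1158,-0.5112,0.7156)
cmd 2: set φ=352.87° → (κ,φ,ℓ)=(1.3322,352.87°,0.9490) → tip=(0.5201,-0.0651,0.7156)
cmd 3: set κ=0.9178 → (κ,φ,ℓ)=(0.9178,352.87°,0.9490) → tip=(0.3848,-0.0481,0.8335)

0.385 -0.048 0.833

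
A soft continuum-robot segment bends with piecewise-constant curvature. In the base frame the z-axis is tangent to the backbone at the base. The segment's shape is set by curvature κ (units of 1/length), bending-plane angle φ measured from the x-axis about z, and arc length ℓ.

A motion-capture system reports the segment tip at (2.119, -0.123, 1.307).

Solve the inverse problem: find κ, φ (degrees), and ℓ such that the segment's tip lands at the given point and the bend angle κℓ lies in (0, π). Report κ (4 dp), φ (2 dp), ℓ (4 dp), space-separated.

0.6832 356.68 2.9826

ρ = √(x²+y²) = √(2.119² + -0.123²) = 2.12257
φ = atan2(y, x) mod 360° = atan2(-0.123, 2.119) = 356.6779°
|p|² = ρ² + z² = 2.12257² + 1.307² = 6.21354
κ = 2ρ / |p|² = 2×2.12257 / 6.21354 = 0.68321
θ = 2·atan2(ρ, z) = 2·atan2(2.12257, 1.307) = 2.03773 rad
ℓ = θ/κ = 2.03773/0.68321 = 2.98260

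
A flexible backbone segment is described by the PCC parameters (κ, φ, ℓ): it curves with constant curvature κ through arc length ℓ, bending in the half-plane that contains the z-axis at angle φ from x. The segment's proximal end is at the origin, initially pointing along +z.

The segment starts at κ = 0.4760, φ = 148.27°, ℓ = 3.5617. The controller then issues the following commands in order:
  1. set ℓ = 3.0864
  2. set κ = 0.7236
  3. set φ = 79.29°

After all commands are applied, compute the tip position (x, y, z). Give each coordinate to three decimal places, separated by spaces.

0.415 2.193 1.090

initial: κ=0.4760, φ=148.27°, ℓ=3.5617
cmd 1: set ℓ=3.0864 → (κ,φ,ℓ)=(0.4760,148.27°,3.0864) → tip=(-1.6055,0.9927,2.0900)
cmd 2: set κ=0.7236 → (κ,φ,ℓ)=(0.7236,148.27°,3.0864) → tip=(-1.8984,1.1739,1.0896)
cmd 3: set φ=79.29° → (κ,φ,ℓ)=(0.7236,79.29°,3.0864) → tip=(0.4148,2.1932,1.0896)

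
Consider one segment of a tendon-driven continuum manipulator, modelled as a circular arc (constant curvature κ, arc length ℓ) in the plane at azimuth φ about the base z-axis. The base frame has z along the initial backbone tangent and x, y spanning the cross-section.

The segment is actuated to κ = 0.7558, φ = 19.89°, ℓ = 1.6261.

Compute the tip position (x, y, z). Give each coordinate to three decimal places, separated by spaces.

θ = κ·ℓ = 0.7558 × 1.6261 = 1.22901 rad
ρ = (1 − cos θ)/κ = (1 − 0.33517)/0.7558 = 0.87963
z = sin θ / κ = 0.94216/0.7558 = 1.24657
x = ρ cos φ = 0.87963 × cos(19.89°) = 0.82716
y = ρ sin φ = 0.87963 × sin(19.89°) = 0.29926

0.827 0.299 1.247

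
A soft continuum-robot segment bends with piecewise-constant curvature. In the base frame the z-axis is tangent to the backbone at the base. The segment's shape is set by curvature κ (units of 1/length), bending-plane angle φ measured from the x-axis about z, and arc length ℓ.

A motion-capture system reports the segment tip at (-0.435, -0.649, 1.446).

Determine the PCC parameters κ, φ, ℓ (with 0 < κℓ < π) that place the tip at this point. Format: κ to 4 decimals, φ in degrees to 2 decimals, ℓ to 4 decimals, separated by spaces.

0.5785 236.17 1.7128

ρ = √(x²+y²) = √(-0.435² + -0.649²) = 0.78130
φ = atan2(y, x) mod 360° = atan2(-0.649, -0.435) = 236.1676°
|p|² = ρ² + z² = 0.78130² + 1.446² = 2.70134
κ = 2ρ / |p|² = 2×0.78130 / 2.70134 = 0.57845
θ = 2·atan2(ρ, z) = 2·atan2(0.78130, 1.446) = 0.99076 rad
ℓ = θ/κ = 0.99076/0.57845 = 1.71277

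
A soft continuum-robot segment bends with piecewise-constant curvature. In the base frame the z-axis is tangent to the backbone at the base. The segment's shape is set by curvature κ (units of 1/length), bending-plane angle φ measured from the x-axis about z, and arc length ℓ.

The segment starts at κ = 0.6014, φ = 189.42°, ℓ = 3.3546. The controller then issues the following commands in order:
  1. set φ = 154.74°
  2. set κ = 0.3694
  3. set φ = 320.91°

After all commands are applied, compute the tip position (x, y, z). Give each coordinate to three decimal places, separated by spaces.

initial: κ=0.6014, φ=189.42°, ℓ=3.3546
cmd 1: set φ=154.74° → (κ,φ,ℓ)=(0.6014,154.74°,3.3546) → tip=(-2.1534,1.0161,1.4997)
cmd 2: set κ=0.3694 → (κ,φ,ℓ)=(0.3694,154.74°,3.3546) → tip=(-1.6512,0.7791,2.5596)
cmd 3: set φ=320.91° → (κ,φ,ℓ)=(0.3694,320.91°,3.3546) → tip=(1.4171,-1.1512,2.5596)

1.417 -1.151 2.560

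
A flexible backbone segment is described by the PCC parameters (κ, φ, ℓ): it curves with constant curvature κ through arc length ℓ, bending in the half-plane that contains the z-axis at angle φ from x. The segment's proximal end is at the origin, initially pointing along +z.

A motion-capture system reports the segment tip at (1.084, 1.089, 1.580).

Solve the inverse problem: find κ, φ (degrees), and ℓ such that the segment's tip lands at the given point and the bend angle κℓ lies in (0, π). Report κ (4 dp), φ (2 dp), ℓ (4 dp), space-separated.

0.6327 45.13 2.4388

ρ = √(x²+y²) = √(1.084² + 1.089²) = 1.53655
φ = atan2(y, x) mod 360° = atan2(1.089, 1.084) = 45.1318°
|p|² = ρ² + z² = 1.53655² + 1.580² = 4.85738
κ = 2ρ / |p|² = 2×1.53655 / 4.85738 = 0.63267
θ = 2·atan2(ρ, z) = 2·atan2(1.53655, 1.580) = 1.54291 rad
ℓ = θ/κ = 1.54291/0.63267 = 2.43875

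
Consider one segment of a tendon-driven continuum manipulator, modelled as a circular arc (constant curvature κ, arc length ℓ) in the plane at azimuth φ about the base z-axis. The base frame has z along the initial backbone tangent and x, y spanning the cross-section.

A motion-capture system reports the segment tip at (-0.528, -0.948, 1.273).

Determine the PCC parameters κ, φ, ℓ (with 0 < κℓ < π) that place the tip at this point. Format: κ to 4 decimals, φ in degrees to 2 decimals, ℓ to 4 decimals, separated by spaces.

ρ = √(x²+y²) = √(-0.528² + -0.948²) = 1.08512
φ = atan2(y, x) mod 360° = atan2(-0.948, -0.528) = 240.8839°
|p|² = ρ² + z² = 1.08512² + 1.273² = 2.79802
κ = 2ρ / |p|² = 2×1.08512 / 2.79802 = 0.77564
θ = 2·atan2(ρ, z) = 2·atan2(1.08512, 1.273) = 1.41179 rad
ℓ = θ/κ = 1.41179/0.77564 = 1.82017

0.7756 240.88 1.8202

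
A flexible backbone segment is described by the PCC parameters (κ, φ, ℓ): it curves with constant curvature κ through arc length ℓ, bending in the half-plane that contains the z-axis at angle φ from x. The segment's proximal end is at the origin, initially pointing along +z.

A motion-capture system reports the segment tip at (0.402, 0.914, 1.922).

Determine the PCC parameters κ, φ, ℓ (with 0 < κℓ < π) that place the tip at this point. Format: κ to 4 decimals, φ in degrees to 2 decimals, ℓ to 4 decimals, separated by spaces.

0.4257 66.26 2.2510

ρ = √(x²+y²) = √(0.402² + 0.914²) = 0.99850
φ = atan2(y, x) mod 360° = atan2(0.914, 0.402) = 66.2589°
|p|² = ρ² + z² = 0.99850² + 1.922² = 4.69108
κ = 2ρ / |p|² = 2×0.99850 / 4.69108 = 0.42570
θ = 2·atan2(ρ, z) = 2·atan2(0.99850, 1.922) = 0.95827 rad
ℓ = θ/κ = 0.95827/0.42570 = 2.25104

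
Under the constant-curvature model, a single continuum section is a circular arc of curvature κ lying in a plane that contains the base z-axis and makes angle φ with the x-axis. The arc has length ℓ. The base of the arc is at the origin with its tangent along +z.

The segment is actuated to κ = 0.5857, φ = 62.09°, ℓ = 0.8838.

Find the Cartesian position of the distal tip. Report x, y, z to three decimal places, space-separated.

0.105 0.198 0.845

θ = κ·ℓ = 0.5857 × 0.8838 = 0.51764 rad
ρ = (1 − cos θ)/κ = (1 − 0.86899)/0.5857 = 0.22368
z = sin θ / κ = 0.49483/0.5857 = 0.84486
x = ρ cos φ = 0.22368 × cos(62.09°) = 0.10470
y = ρ sin φ = 0.22368 × sin(62.09°) = 0.19767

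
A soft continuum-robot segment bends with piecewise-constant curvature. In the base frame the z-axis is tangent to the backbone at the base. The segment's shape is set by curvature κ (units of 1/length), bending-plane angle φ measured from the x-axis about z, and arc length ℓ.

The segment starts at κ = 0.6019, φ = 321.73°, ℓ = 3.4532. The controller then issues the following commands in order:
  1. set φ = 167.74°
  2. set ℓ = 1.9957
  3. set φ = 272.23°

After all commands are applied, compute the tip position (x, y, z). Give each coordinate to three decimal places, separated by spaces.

0.041 -1.060 1.549

initial: κ=0.6019, φ=321.73°, ℓ=3.4532
cmd 1: set φ=167.74° → (κ,φ,ℓ)=(0.6019,167.74°,3.4532) → tip=(-2.4128,0.5243,1.4519)
cmd 2: set ℓ=1.9957 → (κ,φ,ℓ)=(0.6019,167.74°,1.9957) → tip=(-1.0371,0.2254,1.5492)
cmd 3: set φ=272.23° → (κ,φ,ℓ)=(0.6019,272.23°,1.9957) → tip=(0.0413,-1.0605,1.5492)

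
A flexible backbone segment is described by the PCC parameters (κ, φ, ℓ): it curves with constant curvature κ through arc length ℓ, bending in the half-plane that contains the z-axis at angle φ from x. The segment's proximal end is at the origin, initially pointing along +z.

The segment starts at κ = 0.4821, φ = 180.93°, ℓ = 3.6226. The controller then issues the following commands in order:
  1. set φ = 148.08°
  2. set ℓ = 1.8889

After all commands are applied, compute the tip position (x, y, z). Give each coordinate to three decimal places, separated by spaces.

initial: κ=0.4821, φ=180.93°, ℓ=3.6226
cmd 1: set φ=148.08° → (κ,φ,ℓ)=(0.4821,148.08°,3.6226) → tip=(-2.0683,1.2884,2.0423)
cmd 2: set ℓ=1.8889 → (κ,φ,ℓ)=(0.4821,148.08°,1.8889) → tip=(-0.6809,0.4242,1.6384)

-0.681 0.424 1.638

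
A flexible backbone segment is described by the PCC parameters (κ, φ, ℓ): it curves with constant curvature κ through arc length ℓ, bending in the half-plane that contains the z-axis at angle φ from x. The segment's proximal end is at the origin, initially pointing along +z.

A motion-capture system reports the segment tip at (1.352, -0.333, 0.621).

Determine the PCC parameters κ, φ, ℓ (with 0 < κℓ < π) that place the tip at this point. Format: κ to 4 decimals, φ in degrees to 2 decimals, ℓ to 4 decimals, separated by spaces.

1.1981 346.16 1.9219

ρ = √(x²+y²) = √(1.352² + -0.333²) = 1.39241
φ = atan2(y, x) mod 360° = atan2(-0.333, 1.352) = 346.1634°
|p|² = ρ² + z² = 1.39241² + 0.621² = 2.32443
κ = 2ρ / |p|² = 2×1.39241 / 2.32443 = 1.19806
θ = 2·atan2(ρ, z) = 2·atan2(1.39241, 0.621) = 2.30256 rad
ℓ = θ/κ = 2.30256/1.19806 = 1.92191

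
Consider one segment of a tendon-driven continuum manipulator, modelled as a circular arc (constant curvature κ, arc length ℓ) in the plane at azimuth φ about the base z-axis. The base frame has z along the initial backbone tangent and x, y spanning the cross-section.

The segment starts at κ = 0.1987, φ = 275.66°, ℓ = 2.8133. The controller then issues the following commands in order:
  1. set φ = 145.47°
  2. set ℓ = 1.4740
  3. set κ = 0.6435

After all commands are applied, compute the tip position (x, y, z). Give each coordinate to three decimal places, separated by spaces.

-0.534 0.367 1.263

initial: κ=0.1987, φ=275.66°, ℓ=2.8133
cmd 1: set φ=145.47° → (κ,φ,ℓ)=(0.1987,145.47°,2.8133) → tip=(-0.6311,0.4342,2.6691)
cmd 2: set ℓ=1.4740 → (κ,φ,ℓ)=(0.1987,145.47°,1.4740) → tip=(-0.1766,0.1215,1.4530)
cmd 3: set κ=0.6435 → (κ,φ,ℓ)=(0.6435,145.47°,1.4740) → tip=(-0.5340,0.3674,1.2627)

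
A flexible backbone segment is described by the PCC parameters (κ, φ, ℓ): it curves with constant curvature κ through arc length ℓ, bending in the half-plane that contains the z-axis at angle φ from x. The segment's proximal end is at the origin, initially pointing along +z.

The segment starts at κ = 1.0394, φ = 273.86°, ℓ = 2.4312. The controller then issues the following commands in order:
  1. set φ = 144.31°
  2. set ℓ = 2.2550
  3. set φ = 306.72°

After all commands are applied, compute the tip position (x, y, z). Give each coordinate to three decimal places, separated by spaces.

0.977 -1.310 0.689

initial: κ=1.0394, φ=273.86°, ℓ=2.4312
cmd 1: set φ=144.31° → (κ,φ,ℓ)=(1.0394,144.31°,2.4312) → tip=(-1.4198,1.0199,0.5548)
cmd 2: set ℓ=2.2550 → (κ,φ,ℓ)=(1.0394,144.31°,2.2550) → tip=(-1.3271,0.9532,0.6887)
cmd 3: set φ=306.72° → (κ,φ,ℓ)=(1.0394,306.72°,2.2550) → tip=(0.9769,-1.3097,0.6887)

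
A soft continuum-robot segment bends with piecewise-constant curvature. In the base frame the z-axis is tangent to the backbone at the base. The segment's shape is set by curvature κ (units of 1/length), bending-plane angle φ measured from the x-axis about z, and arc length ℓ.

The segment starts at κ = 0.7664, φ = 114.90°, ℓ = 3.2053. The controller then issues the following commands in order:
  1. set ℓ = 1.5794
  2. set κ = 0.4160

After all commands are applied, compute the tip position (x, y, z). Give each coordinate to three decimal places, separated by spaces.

initial: κ=0.7664, φ=114.90°, ℓ=3.2053
cmd 1: set ℓ=1.5794 → (κ,φ,ℓ)=(0.7664,114.90°,1.5794) → tip=(-0.3557,0.7662,1.2210)
cmd 2: set κ=0.4160 → (κ,φ,ℓ)=(0.4160,114.90°,1.5794) → tip=(-0.2107,0.4539,1.4682)

-0.211 0.454 1.468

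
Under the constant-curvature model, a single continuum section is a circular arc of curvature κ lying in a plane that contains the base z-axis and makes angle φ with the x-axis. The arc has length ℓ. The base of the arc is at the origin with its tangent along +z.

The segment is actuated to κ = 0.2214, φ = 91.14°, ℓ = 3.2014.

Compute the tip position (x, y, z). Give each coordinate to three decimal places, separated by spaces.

θ = κ·ℓ = 0.2214 × 3.2014 = 0.70879 rad
ρ = (1 − cos θ)/κ = (1 − 0.75915)/0.2214 = 1.08785
z = sin θ / κ = 0.65092/0.2214 = 2.94000
x = ρ cos φ = 1.08785 × cos(91.14°) = -0.02164
y = ρ sin φ = 1.08785 × sin(91.14°) = 1.08763

-0.022 1.088 2.940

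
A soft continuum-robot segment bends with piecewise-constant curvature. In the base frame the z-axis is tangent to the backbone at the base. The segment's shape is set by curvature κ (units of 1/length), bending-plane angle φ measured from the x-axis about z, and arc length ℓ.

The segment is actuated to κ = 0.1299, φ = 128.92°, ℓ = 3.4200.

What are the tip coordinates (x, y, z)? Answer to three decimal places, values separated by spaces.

-0.469 0.581 3.309

θ = κ·ℓ = 0.1299 × 3.4200 = 0.44426 rad
ρ = (1 − cos θ)/κ = (1 − 0.90293)/0.1299 = 0.74727
z = sin θ / κ = 0.42979/0.1299 = 3.30861
x = ρ cos φ = 0.74727 × cos(128.92°) = -0.46946
y = ρ sin φ = 0.74727 × sin(128.92°) = 0.58139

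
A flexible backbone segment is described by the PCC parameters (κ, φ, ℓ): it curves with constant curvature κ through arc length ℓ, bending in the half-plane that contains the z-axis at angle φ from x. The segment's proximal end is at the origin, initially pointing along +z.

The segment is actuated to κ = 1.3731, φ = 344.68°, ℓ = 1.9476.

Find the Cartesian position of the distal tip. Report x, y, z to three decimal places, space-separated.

1.329 -0.364 0.328

θ = κ·ℓ = 1.3731 × 1.9476 = 2.67425 rad
ρ = (1 − cos θ)/κ = (1 − -0.89277)/1.3731 = 1.37846
z = sin θ / κ = 0.45052/1.3731 = 0.32810
x = ρ cos φ = 1.37846 × cos(344.68°) = 1.32948
y = ρ sin φ = 1.37846 × sin(344.68°) = -0.36420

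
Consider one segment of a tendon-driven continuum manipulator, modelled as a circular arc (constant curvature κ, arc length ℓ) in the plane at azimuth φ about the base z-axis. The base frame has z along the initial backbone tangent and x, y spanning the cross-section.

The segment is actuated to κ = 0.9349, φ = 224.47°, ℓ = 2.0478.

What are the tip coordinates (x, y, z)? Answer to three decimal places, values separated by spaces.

θ = κ·ℓ = 0.9349 × 2.0478 = 1.91449 rad
ρ = (1 − cos θ)/κ = (1 − -0.33697)/0.9349 = 1.43006
z = sin θ / κ = 0.94152/0.9349 = 1.00708
x = ρ cos φ = 1.43006 × cos(224.47°) = -1.02052
y = ρ sin φ = 1.43006 × sin(224.47°) = -1.00181

-1.021 -1.002 1.007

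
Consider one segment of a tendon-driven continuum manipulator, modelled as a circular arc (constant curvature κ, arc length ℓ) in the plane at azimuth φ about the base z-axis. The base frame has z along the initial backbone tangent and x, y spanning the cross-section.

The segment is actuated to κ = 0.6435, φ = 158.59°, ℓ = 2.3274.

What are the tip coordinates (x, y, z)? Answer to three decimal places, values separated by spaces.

θ = κ·ℓ = 0.6435 × 2.3274 = 1.49768 rad
ρ = (1 − cos θ)/κ = (1 − 0.07305)/0.6435 = 1.44048
z = sin θ / κ = 0.99733/0.6435 = 1.54985
x = ρ cos φ = 1.44048 × cos(158.59°) = -1.34108
y = ρ sin φ = 1.44048 × sin(158.59°) = 0.52583

-1.341 0.526 1.550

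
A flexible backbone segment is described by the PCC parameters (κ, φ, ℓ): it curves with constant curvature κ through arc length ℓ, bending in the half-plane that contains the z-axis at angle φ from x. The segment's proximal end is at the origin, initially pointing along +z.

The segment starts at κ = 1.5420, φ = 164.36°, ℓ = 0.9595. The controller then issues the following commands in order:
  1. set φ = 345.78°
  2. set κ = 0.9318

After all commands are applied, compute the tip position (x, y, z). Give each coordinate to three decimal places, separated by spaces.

initial: κ=1.5420, φ=164.36°, ℓ=0.9595
cmd 1: set φ=345.78° → (κ,φ,ℓ)=(1.5420,345.78°,0.9595) → tip=(0.5714,-0.1448,0.6458)
cmd 2: set κ=0.9318 → (κ,φ,ℓ)=(0.9318,345.78°,0.9595) → tip=(0.3888,-0.0985,0.8367)

0.389 -0.099 0.837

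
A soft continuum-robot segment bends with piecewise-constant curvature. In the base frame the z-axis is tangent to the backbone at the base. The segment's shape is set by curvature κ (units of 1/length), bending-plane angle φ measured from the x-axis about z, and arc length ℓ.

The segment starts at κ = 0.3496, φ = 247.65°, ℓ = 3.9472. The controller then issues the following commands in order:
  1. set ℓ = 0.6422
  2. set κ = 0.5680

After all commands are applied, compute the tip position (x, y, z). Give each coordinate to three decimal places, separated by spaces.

initial: κ=0.3496, φ=247.65°, ℓ=3.9472
cmd 1: set ℓ=0.6422 → (κ,φ,ℓ)=(0.3496,247.65°,0.6422) → tip=(-0.0273,-0.0664,0.6368)
cmd 2: set κ=0.5680 → (κ,φ,ℓ)=(0.5680,247.65°,0.6422) → tip=(-0.0440,-0.1071,0.6281)

-0.044 -0.107 0.628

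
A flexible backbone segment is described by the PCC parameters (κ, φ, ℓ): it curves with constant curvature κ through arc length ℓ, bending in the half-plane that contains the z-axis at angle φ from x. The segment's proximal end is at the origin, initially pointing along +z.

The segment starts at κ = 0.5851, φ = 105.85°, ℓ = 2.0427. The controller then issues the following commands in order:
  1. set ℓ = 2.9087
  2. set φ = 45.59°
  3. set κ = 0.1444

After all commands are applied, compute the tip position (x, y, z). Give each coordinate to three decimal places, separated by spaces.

0.421 0.430 2.824

initial: κ=0.5851, φ=105.85°, ℓ=2.0427
cmd 1: set ℓ=2.9087 → (κ,φ,ℓ)=(0.5851,105.85°,2.9087) → tip=(-0.5278,1.8590,1.6944)
cmd 2: set φ=45.59° → (κ,φ,ℓ)=(0.5851,45.59°,2.9087) → tip=(1.3523,1.3805,1.6944)
cmd 3: set κ=0.1444 → (κ,φ,ℓ)=(0.1444,45.59°,2.9087) → tip=(0.4212,0.4300,2.8239)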